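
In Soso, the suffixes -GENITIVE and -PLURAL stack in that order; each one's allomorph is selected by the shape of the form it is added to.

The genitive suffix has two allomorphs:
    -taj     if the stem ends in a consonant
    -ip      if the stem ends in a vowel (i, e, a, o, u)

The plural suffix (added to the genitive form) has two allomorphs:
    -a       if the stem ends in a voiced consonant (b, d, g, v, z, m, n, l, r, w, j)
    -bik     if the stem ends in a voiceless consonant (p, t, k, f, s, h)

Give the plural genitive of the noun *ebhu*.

The final sound of *ebhu* is /u/, which is a vowel, so the genitive suffix is -ip, giving *ebhuip*.
The final consonant of the genitive form *ebhuip* is /p/, which is voiceless, so the plural suffix is -bik, giving *ebhuipbik*.

ebhuipbik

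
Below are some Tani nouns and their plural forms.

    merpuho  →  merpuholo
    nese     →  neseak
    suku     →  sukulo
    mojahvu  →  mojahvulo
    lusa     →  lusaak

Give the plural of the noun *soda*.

sodaak

The alternation tracks the last vowel of the stem — -lo when the last vowel of the stem is a rounded vowel (*merpuho*, *suku*, *mojahvu*); -ak when the last vowel of the stem is an unrounded vowel (*nese*, *lusa*).
Since the last vowel of *soda* is /a/ (an unrounded vowel), it takes -ak, giving *sodaak*.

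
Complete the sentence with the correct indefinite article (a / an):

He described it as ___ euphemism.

The indefinite article is chosen by the initial *sound* of the following word, not its spelling.
*euphemism* begins with the sound /juː/ (eu pronounced /juː/) — a consonant sound.
So the article is *a*: He described it as a euphemism.

a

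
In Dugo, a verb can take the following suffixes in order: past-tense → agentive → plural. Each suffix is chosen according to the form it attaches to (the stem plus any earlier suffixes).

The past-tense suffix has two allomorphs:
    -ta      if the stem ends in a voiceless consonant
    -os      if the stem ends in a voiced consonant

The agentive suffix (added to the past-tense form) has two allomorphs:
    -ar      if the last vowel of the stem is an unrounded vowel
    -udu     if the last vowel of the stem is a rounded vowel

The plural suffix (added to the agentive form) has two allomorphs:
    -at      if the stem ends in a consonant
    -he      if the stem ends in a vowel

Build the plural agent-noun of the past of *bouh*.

Since the final consonant of *bouh* is /h/ (voiceless), it takes -ta, giving *bouhta*.
The past-tense form *bouhta*: last vowel = /a/, an unrounded vowel → -ar → *bouhtaar*.
The agentive form *bouhtaar*: final sound = /r/, a consonant → -at → *bouhtaarat*.

bouhtaarat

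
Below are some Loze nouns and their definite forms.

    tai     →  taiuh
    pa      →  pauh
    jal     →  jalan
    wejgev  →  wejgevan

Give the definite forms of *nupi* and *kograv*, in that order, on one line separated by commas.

nupiuh, kogravan

Looking at the final sound of each stem: -an when the stem ends in a consonant (*jal*, *wejgev*); -uh when the stem ends in a vowel (*tai*, *pa*).
*nupi*: final sound = /i/, a vowel → -uh → *nupiuh*.
The final sound of *kograv* is /v/, which is a consonant, so the suffix is -an, giving *kogravan*.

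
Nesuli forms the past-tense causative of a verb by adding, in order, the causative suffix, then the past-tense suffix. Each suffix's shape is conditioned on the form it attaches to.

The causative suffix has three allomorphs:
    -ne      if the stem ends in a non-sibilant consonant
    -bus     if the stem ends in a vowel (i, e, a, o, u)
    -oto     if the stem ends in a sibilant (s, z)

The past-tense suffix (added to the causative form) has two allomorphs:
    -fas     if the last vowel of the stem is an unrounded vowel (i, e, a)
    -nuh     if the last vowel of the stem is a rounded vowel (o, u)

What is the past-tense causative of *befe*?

*befe* — final sound /e/ (a vowel) → -bus → *befebus*.
The causative form *befebus*: last vowel = /u/, a rounded vowel → -nuh → *befebusnuh*.

befebusnuh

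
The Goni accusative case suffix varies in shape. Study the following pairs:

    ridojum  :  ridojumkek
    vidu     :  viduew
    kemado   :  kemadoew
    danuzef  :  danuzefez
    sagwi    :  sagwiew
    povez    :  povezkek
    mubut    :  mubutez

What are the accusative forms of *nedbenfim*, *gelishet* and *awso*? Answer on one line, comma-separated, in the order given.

nedbenfimkek, gelishetez, awsoew

The suffix is conditioned by the final sound: -ez when the stem ends in a voiceless consonant (*danuzef*, *mubut*); -kek when the stem ends in a voiced consonant (*ridojum*, *povez*); -ew when the stem ends in a vowel (*vidu*, *kemado*, *sagwi*).
*nedbenfim*: final sound = /m/, a voiced consonant → -kek → *nedbenfimkek*.
*gelishet* — final sound /t/ (a voiceless consonant) → -ez → *gelishetez*.
*awso* — final sound /o/ (a vowel) → -ew → *awsoew*.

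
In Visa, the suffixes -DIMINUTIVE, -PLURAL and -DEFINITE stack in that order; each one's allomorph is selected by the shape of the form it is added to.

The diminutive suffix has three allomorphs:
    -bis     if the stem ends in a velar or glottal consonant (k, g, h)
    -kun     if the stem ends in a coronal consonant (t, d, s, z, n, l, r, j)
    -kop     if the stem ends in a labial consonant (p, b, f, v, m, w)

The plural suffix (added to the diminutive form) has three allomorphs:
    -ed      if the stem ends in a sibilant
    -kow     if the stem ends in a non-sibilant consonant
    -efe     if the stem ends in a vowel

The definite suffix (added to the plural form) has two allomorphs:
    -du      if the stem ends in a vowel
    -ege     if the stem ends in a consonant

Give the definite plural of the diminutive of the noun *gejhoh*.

*gejhoh* — final consonant /h/ (velar/glottal) → -bis → *gejhohbis*.
The final sound of the diminutive form *gejhohbis* is /s/, which is a sibilant, so the plural suffix is -ed, giving *gejhohbised*.
The final sound of the plural form *gejhohbised* is /d/, which is a consonant, so the definite suffix is -ege, giving *gejhohbisedege*.

gejhohbisedege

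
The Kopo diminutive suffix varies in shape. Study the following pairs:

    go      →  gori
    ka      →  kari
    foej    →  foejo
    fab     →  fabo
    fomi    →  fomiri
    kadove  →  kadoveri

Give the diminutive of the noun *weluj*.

welujo

Looking at the final sound of each stem: -o when the stem ends in a consonant (*foej*, *fab*); -ri when the stem ends in a vowel (*go*, *ka*, *fomi*, *kadove*).
*weluj*: final sound = /j/, a consonant → -o → *welujo*.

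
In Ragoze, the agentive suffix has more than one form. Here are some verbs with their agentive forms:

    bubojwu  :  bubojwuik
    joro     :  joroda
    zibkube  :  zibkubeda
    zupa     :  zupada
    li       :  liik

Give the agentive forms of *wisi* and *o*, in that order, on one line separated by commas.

wisiik, oda

The pattern is height harmony: -ik when the last vowel of the stem is a high vowel (*bubojwu*, *li*); -da when the last vowel of the stem is a non-high vowel (*joro*, *zibkube*, *zupa*).
*wisi*: last vowel = /i/, a high vowel → -ik → *wisiik*.
*o* — last vowel /o/ (a non-high vowel) → -da → *oda*.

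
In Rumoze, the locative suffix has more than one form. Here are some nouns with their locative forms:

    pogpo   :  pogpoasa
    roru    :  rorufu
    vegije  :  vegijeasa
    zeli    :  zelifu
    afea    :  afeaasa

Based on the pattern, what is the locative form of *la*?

laasa

Looking at the last vowel of each stem: -fu when the last vowel of the stem is a high vowel (*roru*, *zeli*); -asa when the last vowel of the stem is a non-high vowel (*pogpo*, *vegije*, *afea*).
Since the last vowel of *la* is /a/ (a non-high vowel), it takes -asa, giving *laasa*.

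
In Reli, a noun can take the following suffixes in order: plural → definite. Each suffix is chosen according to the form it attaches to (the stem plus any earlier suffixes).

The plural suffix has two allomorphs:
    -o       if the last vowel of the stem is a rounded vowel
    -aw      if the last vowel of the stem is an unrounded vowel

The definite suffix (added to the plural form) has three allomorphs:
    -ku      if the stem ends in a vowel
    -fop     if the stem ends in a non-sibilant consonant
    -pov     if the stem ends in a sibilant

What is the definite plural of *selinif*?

The last vowel of *selinif* is /i/, which is an unrounded vowel, so the plural suffix is -aw, giving *selinifaw*.
Since the final sound of the plural form *selinifaw* is /w/ (a non-sibilant consonant), it takes -fop, giving *selinifawfop*.

selinifawfop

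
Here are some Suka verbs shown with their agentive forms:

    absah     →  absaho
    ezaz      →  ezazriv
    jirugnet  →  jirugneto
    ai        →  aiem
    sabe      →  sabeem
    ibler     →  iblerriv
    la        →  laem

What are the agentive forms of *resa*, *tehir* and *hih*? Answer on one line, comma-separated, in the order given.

resaem, tehirriv, hiho

The alternation tracks the final sound of the stem — -o when the stem ends in a voiceless consonant (*absah*, *jirugnet*); -riv when the stem ends in a voiced consonant (*ezaz*, *ibler*); -em when the stem ends in a vowel (*ai*, *sabe*, *la*).
Since the final sound of *resa* is /a/ (a vowel), it takes -em, giving *resaem*.
The final sound of *tehir* is /r/, which is a voiced consonant, so the suffix is -riv, giving *tehirriv*.
The final sound of *hih* is /h/, which is a voiceless consonant, so the suffix is -o, giving *hiho*.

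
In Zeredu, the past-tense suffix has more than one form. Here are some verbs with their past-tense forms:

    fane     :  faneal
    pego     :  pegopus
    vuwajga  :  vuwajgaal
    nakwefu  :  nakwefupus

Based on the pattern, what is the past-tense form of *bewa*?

bewaal

Looking at the last vowel of each stem: -pus when the last vowel of the stem is a rounded vowel (*pego*, *nakwefu*); -al when the last vowel of the stem is an unrounded vowel (*fane*, *vuwajga*).
*bewa* — last vowel /a/ (an unrounded vowel) → -al → *bewaal*.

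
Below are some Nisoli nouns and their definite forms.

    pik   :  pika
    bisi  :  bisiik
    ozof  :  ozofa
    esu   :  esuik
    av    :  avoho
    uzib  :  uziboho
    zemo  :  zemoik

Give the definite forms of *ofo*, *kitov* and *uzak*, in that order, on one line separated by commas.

ofoik, kitovoho, uzaka

The pattern is voicing of the final sound: -a when the stem ends in a voiceless consonant (*pik*, *ozof*); -oho when the stem ends in a voiced consonant (*av*, *uzib*); -ik when the stem ends in a vowel (*bisi*, *esu*, *zemo*).
*ofo*: final sound = /o/, a vowel → -ik → *ofoik*.
The final sound of *kitov* is /v/, which is a voiced consonant, so the suffix is -oho, giving *kitovoho*.
*uzak* — final sound /k/ (a voiceless consonant) → -a → *uzaka*.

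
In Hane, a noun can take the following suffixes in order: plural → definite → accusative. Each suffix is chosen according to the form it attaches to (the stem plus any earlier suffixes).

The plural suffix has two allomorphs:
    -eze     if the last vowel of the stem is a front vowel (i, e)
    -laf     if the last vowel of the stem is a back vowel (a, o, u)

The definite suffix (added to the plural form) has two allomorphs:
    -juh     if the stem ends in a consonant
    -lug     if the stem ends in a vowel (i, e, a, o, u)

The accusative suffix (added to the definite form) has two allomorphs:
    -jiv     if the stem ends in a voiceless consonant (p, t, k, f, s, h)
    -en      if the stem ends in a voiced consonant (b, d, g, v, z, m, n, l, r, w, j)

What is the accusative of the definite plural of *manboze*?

manbozeezelugen

*manboze* — last vowel /e/ (a front vowel) → -eze → *manbozeeze*.
The final sound of the plural form *manbozeeze* is /e/, which is a vowel, so the definite suffix is -lug, giving *manbozeezelug*.
The definite form *manbozeezelug* — final consonant /g/ (voiced) → -en → *manbozeezelugen*.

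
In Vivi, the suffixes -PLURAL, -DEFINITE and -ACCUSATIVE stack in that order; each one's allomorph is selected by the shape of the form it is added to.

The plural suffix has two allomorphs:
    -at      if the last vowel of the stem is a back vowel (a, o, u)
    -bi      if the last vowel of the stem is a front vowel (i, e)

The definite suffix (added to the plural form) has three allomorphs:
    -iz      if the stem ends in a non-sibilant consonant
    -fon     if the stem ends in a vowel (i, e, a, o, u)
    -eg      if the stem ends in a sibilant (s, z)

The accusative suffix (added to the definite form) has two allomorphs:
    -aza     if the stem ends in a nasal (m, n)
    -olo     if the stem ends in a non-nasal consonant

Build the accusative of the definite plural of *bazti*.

baztibifonaza

The last vowel of *bazti* is /i/, which is a front vowel, so the plural suffix is -bi, giving *baztibi*.
Since the final sound of the plural form *baztibi* is /i/ (a vowel), it takes -fon, giving *baztibifon*.
The definite form *baztibifon*: final consonant = /n/, a nasal → -aza → *baztibifonaza*.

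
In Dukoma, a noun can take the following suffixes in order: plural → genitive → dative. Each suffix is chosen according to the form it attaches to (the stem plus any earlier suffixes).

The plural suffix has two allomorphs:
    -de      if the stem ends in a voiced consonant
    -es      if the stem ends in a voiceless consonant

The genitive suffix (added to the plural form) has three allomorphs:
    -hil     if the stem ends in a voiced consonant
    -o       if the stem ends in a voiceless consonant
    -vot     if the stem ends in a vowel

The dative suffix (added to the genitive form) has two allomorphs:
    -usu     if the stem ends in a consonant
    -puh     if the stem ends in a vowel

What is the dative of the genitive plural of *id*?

iddevotusu

*id*: final consonant = /d/, voiced → -de → *idde*.
The plural form *idde* — final sound /e/ (a vowel) → -vot → *iddevot*.
The genitive form *iddevot* — final sound /t/ (a consonant) → -usu → *iddevotusu*.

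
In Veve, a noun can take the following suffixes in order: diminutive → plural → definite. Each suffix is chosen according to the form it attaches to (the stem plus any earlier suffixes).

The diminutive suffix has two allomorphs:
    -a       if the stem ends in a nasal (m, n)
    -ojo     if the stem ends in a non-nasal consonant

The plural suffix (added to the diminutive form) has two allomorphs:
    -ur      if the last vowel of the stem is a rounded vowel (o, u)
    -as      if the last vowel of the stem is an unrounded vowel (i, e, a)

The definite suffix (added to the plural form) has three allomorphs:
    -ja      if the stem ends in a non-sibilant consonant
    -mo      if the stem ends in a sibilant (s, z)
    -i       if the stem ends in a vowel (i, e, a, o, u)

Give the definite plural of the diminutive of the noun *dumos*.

dumosojourja

The final consonant of *dumos* is /s/, which is non-nasal, so the diminutive suffix is -ojo, giving *dumosojo*.
The diminutive form *dumosojo* — last vowel /o/ (a rounded vowel) → -ur → *dumosojour*.
The plural form *dumosojour*: final sound = /r/, a non-sibilant consonant → -ja → *dumosojourja*.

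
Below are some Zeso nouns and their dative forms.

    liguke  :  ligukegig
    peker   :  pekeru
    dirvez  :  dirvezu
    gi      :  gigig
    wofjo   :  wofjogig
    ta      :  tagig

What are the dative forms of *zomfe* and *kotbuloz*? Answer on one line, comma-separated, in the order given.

zomfegig, kotbulozu

The alternation tracks the final sound of the stem — -u when the stem ends in a consonant (*peker*, *dirvez*); -gig when the stem ends in a vowel (*liguke*, *gi*, *wofjo*, *ta*).
Since the final sound of *zomfe* is /e/ (a vowel), it takes -gig, giving *zomfegig*.
*kotbuloz*: final sound = /z/, a consonant → -u → *kotbulozu*.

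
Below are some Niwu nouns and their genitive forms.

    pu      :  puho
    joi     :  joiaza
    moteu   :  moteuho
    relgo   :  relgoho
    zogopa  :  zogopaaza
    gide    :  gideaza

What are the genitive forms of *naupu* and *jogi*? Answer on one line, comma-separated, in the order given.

Looking at the last vowel of each stem: -ho when the last vowel of the stem is a rounded vowel (*pu*, *moteu*, *relgo*); -aza when the last vowel of the stem is an unrounded vowel (*joi*, *zogopa*, *gide*).
The last vowel of *naupu* is /u/, which is a rounded vowel, so the suffix is -ho, giving *naupuho*.
*jogi* — last vowel /i/ (an unrounded vowel) → -aza → *jogiaza*.

naupuho, jogiaza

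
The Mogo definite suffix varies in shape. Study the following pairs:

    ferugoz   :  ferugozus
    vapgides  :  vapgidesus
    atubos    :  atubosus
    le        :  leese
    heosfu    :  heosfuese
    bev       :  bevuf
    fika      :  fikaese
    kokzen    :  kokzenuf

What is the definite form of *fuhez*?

Looking at the final sound of each stem: -us when the stem ends in a sibilant (*ferugoz*, *vapgides*, *atubos*); -uf when the stem ends in a non-sibilant consonant (*bev*, *kokzen*); -ese when the stem ends in a vowel (*le*, *heosfu*, *fika*).
*fuhez* — final sound /z/ (a sibilant) → -us → *fuhezus*.

fuhezus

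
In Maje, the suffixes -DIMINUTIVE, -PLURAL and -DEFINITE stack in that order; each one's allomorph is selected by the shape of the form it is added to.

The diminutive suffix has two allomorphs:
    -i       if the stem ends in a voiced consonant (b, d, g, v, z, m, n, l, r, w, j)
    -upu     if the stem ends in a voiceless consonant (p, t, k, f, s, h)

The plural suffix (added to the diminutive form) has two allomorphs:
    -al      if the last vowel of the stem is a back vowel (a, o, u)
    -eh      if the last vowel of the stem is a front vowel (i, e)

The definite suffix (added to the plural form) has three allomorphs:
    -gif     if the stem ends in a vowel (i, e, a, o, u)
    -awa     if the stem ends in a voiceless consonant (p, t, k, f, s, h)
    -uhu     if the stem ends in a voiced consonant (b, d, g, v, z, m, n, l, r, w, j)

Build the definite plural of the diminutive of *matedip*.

*matedip*: final consonant = /p/, voiceless → -upu → *matedipupu*.
The diminutive form *matedipupu* — last vowel /u/ (a back vowel) → -al → *matedipupual*.
Since the final sound of the plural form *matedipupual* is /l/ (a voiced consonant), it takes -uhu, giving *matedipupualuhu*.

matedipupualuhu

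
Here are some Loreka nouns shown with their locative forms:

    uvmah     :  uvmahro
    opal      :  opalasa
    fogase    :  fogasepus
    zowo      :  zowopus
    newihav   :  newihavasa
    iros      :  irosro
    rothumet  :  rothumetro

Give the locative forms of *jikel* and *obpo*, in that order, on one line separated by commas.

The suffix is conditioned by the final sound: -ro when the stem ends in a voiceless consonant (*uvmah*, *iros*, *rothumet*); -asa when the stem ends in a voiced consonant (*opal*, *newihav*); -pus when the stem ends in a vowel (*fogase*, *zowo*).
Since the final sound of *jikel* is /l/ (a voiced consonant), it takes -asa, giving *jikelasa*.
Since the final sound of *obpo* is /o/ (a vowel), it takes -pus, giving *obpopus*.

jikelasa, obpopus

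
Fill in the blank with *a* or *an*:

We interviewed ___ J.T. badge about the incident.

a

The indefinite article is chosen by the initial *sound* of the following word, not its spelling.
The initialism *J.T.* is read letter by letter; the first letter, J, is pronounced /dʒeɪ/, which begins with a consonant sound.
So the article is *a*: We interviewed a J.T. badge about the incident.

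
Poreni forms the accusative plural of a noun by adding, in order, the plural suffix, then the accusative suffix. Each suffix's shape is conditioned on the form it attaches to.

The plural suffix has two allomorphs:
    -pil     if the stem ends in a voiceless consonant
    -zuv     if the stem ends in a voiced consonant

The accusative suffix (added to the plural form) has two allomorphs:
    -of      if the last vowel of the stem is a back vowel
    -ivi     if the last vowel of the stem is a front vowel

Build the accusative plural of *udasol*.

*udasol*: final consonant = /l/, voiced → -zuv → *udasolzuv*.
Since the last vowel of the plural form *udasolzuv* is /u/ (a back vowel), it takes -of, giving *udasolzuvof*.

udasolzuvof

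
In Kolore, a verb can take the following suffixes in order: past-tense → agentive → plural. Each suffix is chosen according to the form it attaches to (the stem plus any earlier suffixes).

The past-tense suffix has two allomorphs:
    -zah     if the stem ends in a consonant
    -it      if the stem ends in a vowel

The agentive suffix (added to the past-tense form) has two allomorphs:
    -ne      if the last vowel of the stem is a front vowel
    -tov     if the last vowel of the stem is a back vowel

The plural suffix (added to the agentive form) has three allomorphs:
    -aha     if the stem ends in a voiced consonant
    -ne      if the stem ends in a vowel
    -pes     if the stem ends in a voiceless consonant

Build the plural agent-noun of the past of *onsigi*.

*onsigi*: final sound = /i/, a vowel → -it → *onsigiit*.
The past-tense form *onsigiit*: last vowel = /i/, a front vowel → -ne → *onsigiitne*.
The agentive form *onsigiitne* — final sound /e/ (a vowel) → -ne → *onsigiitnene*.

onsigiitnene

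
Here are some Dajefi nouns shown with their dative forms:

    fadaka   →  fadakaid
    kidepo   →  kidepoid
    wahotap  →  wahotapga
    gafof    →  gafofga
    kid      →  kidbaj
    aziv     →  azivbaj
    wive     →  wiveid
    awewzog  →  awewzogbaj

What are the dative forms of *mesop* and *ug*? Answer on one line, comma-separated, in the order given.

mesopga, ugbaj

Looking at the final sound of each stem: -ga when the stem ends in a voiceless consonant (*wahotap*, *gafof*); -baj when the stem ends in a voiced consonant (*kid*, *aziv*, *awewzog*); -id when the stem ends in a vowel (*fadaka*, *kidepo*, *wive*).
Since the final sound of *mesop* is /p/ (a voiceless consonant), it takes -ga, giving *mesopga*.
Since the final sound of *ug* is /g/ (a voiced consonant), it takes -baj, giving *ugbaj*.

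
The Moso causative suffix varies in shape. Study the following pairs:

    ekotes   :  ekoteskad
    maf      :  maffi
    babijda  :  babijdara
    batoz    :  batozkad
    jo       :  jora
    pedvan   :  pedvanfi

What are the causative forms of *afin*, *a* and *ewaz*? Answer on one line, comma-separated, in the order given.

The pattern is sibilance of the final sound: -kad when the stem ends in a sibilant (*ekotes*, *batoz*); -fi when the stem ends in a non-sibilant consonant (*maf*, *pedvan*); -ra when the stem ends in a vowel (*babijda*, *jo*).
Since the final sound of *afin* is /n/ (a non-sibilant consonant), it takes -fi, giving *afinfi*.
Since the final sound of *a* is /a/ (a vowel), it takes -ra, giving *ara*.
Since the final sound of *ewaz* is /z/ (a sibilant), it takes -kad, giving *ewazkad*.

afinfi, ara, ewazkad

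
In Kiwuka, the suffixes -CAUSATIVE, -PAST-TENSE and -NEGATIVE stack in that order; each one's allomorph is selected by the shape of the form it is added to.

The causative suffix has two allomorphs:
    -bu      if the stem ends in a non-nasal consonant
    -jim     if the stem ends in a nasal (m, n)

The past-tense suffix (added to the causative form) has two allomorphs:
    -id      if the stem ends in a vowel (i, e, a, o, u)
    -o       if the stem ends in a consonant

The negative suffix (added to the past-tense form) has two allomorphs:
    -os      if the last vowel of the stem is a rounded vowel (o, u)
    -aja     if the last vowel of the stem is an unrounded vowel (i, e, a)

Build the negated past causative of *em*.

Since the final consonant of *em* is /m/ (a nasal), it takes -jim, giving *emjim*.
Since the final sound of the causative form *emjim* is /m/ (a consonant), it takes -o, giving *emjimo*.
The past-tense form *emjimo* — last vowel /o/ (a rounded vowel) → -os → *emjimoos*.

emjimoos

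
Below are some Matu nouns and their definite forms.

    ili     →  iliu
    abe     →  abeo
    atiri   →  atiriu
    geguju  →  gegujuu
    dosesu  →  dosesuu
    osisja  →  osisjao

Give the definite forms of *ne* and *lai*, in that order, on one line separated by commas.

neo, laiu

The alternation tracks the last vowel of the stem — -u when the last vowel of the stem is a high vowel (*ili*, *atiri*, *geguju*, *dosesu*); -o when the last vowel of the stem is a non-high vowel (*abe*, *osisja*).
*ne* — last vowel /e/ (a non-high vowel) → -o → *neo*.
*lai*: last vowel = /i/, a high vowel → -u → *laiu*.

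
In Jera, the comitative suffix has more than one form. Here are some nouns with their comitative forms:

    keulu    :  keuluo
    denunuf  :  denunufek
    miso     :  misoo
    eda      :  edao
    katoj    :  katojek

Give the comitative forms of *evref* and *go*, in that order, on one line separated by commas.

The alternation tracks the final sound of the stem — -ek when the stem ends in a consonant (*denunuf*, *katoj*); -o when the stem ends in a vowel (*keulu*, *miso*, *eda*).
*evref*: final sound = /f/, a consonant → -ek → *evrefek*.
*go*: final sound = /o/, a vowel → -o → *goo*.

evrefek, goo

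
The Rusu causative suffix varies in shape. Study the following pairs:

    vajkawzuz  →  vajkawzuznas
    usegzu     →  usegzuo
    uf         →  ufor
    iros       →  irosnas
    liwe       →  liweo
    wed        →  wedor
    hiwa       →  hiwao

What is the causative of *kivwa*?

The pattern is sibilance of the final sound: -nas when the stem ends in a sibilant (*vajkawzuz*, *iros*); -or when the stem ends in a non-sibilant consonant (*uf*, *wed*); -o when the stem ends in a vowel (*usegzu*, *liwe*, *hiwa*).
The final sound of *kivwa* is /a/, which is a vowel, so the suffix is -o, giving *kivwao*.

kivwao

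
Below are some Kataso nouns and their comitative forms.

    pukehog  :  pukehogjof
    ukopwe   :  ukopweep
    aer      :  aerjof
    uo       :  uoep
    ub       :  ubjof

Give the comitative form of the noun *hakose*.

hakoseep

The pattern is consonant vs. vowel: -jof when the stem ends in a consonant (*pukehog*, *aer*, *ub*); -ep when the stem ends in a vowel (*ukopwe*, *uo*).
The final sound of *hakose* is /e/, which is a vowel, so the suffix is -ep, giving *hakoseep*.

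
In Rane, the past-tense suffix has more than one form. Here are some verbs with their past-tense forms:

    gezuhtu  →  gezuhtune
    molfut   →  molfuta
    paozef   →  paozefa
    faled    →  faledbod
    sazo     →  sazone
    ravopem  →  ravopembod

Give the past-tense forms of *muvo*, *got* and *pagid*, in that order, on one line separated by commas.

muvone, gota, pagidbod

The alternation tracks the final sound of the stem — -a when the stem ends in a voiceless consonant (*molfut*, *paozef*); -bod when the stem ends in a voiced consonant (*faled*, *ravopem*); -ne when the stem ends in a vowel (*gezuhtu*, *sazo*).
The final sound of *muvo* is /o/, which is a vowel, so the suffix is -ne, giving *muvone*.
The final sound of *got* is /t/, which is a voiceless consonant, so the suffix is -a, giving *gota*.
*pagid* — final sound /d/ (a voiced consonant) → -bod → *pagidbod*.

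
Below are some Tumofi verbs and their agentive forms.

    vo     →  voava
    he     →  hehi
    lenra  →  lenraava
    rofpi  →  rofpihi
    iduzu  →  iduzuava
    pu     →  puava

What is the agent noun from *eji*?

The pattern is front/back vowel harmony: -hi when the last vowel of the stem is a front vowel (*he*, *rofpi*); -ava when the last vowel of the stem is a back vowel (*vo*, *lenra*, *iduzu*, *pu*).
*eji*: last vowel = /i/, a front vowel → -hi → *ejihi*.

ejihi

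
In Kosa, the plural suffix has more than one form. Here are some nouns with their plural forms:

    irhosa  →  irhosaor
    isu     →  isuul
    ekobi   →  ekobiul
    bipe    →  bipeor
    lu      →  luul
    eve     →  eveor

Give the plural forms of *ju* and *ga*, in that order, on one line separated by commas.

juul, gaor

The suffix is conditioned by the last vowel: -ul when the last vowel of the stem is a high vowel (*isu*, *ekobi*, *lu*); -or when the last vowel of the stem is a non-high vowel (*irhosa*, *bipe*, *eve*).
*ju*: last vowel = /u/, a high vowel → -ul → *juul*.
*ga* — last vowel /a/ (a non-high vowel) → -or → *gaor*.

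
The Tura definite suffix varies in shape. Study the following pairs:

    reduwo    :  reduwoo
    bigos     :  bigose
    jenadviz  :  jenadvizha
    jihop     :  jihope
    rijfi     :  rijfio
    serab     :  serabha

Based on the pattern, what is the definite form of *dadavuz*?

dadavuzha

The alternation tracks the final sound of the stem — -e when the stem ends in a voiceless consonant (*bigos*, *jihop*); -ha when the stem ends in a voiced consonant (*jenadviz*, *serab*); -o when the stem ends in a vowel (*reduwo*, *rijfi*).
*dadavuz* — final sound /z/ (a voiced consonant) → -ha → *dadavuzha*.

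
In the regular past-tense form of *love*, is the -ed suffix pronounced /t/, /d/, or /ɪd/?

/d/

The stem *love* ends in a voiced sound other than /d/.
The -ed suffix is realized as /ɪd/ after /t, d/; as /t/ after other voiceless consonants; and as /d/ after other voiced sounds.
So -ed on *love* is pronounced /d/.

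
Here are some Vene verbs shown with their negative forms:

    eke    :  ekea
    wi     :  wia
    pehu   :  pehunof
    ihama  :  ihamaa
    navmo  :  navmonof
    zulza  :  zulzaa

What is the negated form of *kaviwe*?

The alternation tracks the last vowel of the stem — -nof when the last vowel of the stem is a rounded vowel (*pehu*, *navmo*); -a when the last vowel of the stem is an unrounded vowel (*eke*, *wi*, *ihama*, *zulza*).
Since the last vowel of *kaviwe* is /e/ (an unrounded vowel), it takes -a, giving *kaviwea*.

kaviwea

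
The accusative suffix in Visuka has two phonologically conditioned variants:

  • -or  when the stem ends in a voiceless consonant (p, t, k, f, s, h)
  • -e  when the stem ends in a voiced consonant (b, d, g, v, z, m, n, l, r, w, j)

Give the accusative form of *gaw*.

gawe

*gaw* — final consonant /w/ (voiced) → -e → *gawe*.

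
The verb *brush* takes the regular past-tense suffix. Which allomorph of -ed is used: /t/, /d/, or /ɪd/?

The stem *brush* ends in a voiceless consonant other than /t/.
The -ed suffix is realized as /ɪd/ after /t, d/; as /t/ after other voiceless consonants; and as /d/ after other voiced sounds.
So -ed on *brush* is pronounced /t/.

/t/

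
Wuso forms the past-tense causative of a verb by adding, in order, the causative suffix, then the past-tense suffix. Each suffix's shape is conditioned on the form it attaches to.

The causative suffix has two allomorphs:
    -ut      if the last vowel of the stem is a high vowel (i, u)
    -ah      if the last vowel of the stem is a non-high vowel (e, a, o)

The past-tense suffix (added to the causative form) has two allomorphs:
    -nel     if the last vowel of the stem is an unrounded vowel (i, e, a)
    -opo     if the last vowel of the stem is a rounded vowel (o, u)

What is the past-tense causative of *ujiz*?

ujizutopo

Since the last vowel of *ujiz* is /i/ (a high vowel), it takes -ut, giving *ujizut*.
The causative form *ujizut* — last vowel /u/ (a rounded vowel) → -opo → *ujizutopo*.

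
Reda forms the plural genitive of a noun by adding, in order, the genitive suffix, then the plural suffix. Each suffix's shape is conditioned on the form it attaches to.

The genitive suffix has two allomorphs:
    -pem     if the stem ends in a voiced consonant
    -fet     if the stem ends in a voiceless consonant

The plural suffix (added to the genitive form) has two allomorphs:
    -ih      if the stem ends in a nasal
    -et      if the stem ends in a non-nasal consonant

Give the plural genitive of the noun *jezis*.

The final consonant of *jezis* is /s/, which is voiceless, so the genitive suffix is -fet, giving *jezisfet*.
The genitive form *jezisfet*: final consonant = /t/, non-nasal → -et → *jezisfetet*.

jezisfetet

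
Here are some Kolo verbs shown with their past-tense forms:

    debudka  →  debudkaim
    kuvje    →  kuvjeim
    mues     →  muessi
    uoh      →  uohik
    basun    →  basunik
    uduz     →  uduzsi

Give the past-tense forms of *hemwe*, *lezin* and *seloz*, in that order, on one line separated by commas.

hemweim, lezinik, selozsi

Looking at the final sound of each stem: -si when the stem ends in a sibilant (*mues*, *uduz*); -ik when the stem ends in a non-sibilant consonant (*uoh*, *basun*); -im when the stem ends in a vowel (*debudka*, *kuvje*).
Since the final sound of *hemwe* is /e/ (a vowel), it takes -im, giving *hemweim*.
Since the final sound of *lezin* is /n/ (a non-sibilant consonant), it takes -ik, giving *lezinik*.
Since the final sound of *seloz* is /z/ (a sibilant), it takes -si, giving *selozsi*.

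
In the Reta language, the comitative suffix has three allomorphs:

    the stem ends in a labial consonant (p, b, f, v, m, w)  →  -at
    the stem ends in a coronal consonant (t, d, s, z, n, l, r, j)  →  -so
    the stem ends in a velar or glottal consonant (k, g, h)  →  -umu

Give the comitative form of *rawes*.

rawesso

*rawes*: final consonant = /s/, coronal → -so → *rawesso*.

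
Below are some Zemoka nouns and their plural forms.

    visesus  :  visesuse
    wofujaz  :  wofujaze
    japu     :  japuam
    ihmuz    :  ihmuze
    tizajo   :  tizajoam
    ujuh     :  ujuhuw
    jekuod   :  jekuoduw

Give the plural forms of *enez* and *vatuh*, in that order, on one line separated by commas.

Looking at the final sound of each stem: -e when the stem ends in a sibilant (*visesus*, *wofujaz*, *ihmuz*); -uw when the stem ends in a non-sibilant consonant (*ujuh*, *jekuod*); -am when the stem ends in a vowel (*japu*, *tizajo*).
*enez* — final sound /z/ (a sibilant) → -e → *eneze*.
*vatuh*: final sound = /h/, a non-sibilant consonant → -uw → *vatuhuw*.

eneze, vatuhuw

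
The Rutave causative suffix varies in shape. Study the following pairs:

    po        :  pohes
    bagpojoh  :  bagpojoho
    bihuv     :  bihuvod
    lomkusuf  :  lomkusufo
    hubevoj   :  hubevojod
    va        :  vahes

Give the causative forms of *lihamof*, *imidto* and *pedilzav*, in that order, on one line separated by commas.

lihamofo, imidtohes, pedilzavod

The pattern is voicing of the final sound: -o when the stem ends in a voiceless consonant (*bagpojoh*, *lomkusuf*); -od when the stem ends in a voiced consonant (*bihuv*, *hubevoj*); -hes when the stem ends in a vowel (*po*, *va*).
The final sound of *lihamof* is /f/, which is a voiceless consonant, so the suffix is -o, giving *lihamofo*.
The final sound of *imidto* is /o/, which is a vowel, so the suffix is -hes, giving *imidtohes*.
Since the final sound of *pedilzav* is /v/ (a voiced consonant), it takes -od, giving *pedilzavod*.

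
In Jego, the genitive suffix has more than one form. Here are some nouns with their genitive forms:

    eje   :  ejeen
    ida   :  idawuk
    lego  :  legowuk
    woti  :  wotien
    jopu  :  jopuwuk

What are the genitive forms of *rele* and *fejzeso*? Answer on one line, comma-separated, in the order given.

The alternation tracks the last vowel of the stem — -en when the last vowel of the stem is a front vowel (*eje*, *woti*); -wuk when the last vowel of the stem is a back vowel (*ida*, *lego*, *jopu*).
Since the last vowel of *rele* is /e/ (a front vowel), it takes -en, giving *releen*.
Since the last vowel of *fejzeso* is /o/ (a back vowel), it takes -wuk, giving *fejzesowuk*.

releen, fejzesowuk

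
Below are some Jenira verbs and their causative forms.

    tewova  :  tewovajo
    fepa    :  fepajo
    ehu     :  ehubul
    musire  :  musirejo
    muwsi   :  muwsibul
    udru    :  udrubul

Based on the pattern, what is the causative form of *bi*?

The suffix is conditioned by the last vowel: -bul when the last vowel of the stem is a high vowel (*ehu*, *muwsi*, *udru*); -jo when the last vowel of the stem is a non-high vowel (*tewova*, *fepa*, *musire*).
*bi* — last vowel /i/ (a high vowel) → -bul → *bibul*.

bibul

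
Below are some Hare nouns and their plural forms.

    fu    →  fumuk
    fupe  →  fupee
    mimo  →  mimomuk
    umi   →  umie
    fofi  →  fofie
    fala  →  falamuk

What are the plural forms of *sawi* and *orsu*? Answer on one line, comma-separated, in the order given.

The pattern is front/back vowel harmony: -e when the last vowel of the stem is a front vowel (*fupe*, *umi*, *fofi*); -muk when the last vowel of the stem is a back vowel (*fu*, *mimo*, *fala*).
*sawi* — last vowel /i/ (a front vowel) → -e → *sawie*.
*orsu* — last vowel /u/ (a back vowel) → -muk → *orsumuk*.

sawie, orsumuk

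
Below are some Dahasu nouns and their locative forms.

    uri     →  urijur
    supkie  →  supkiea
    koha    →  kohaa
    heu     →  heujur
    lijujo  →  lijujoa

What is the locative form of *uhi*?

Looking at the last vowel of each stem: -jur when the last vowel of the stem is a high vowel (*uri*, *heu*); -a when the last vowel of the stem is a non-high vowel (*supkie*, *koha*, *lijujo*).
The last vowel of *uhi* is /i/, which is a high vowel, so the suffix is -jur, giving *uhijur*.

uhijur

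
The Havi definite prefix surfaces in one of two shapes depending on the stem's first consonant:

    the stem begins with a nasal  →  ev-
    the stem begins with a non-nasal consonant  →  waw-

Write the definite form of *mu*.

*mu* — first consonant /m/ (a nasal) → ev- → *evmu*.

evmu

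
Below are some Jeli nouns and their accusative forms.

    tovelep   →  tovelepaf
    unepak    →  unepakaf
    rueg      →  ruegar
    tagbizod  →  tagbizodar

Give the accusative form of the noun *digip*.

The suffix is conditioned by the final consonant: -af when the stem ends in a voiceless consonant (*tovelep*, *unepak*); -ar when the stem ends in a voiced consonant (*rueg*, *tagbizod*).
*digip* — final consonant /p/ (voiceless) → -af → *digipaf*.

digipaf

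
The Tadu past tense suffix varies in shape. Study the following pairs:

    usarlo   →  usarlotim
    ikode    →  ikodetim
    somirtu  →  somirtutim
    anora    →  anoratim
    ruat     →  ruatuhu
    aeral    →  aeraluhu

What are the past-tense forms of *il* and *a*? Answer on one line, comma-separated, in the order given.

iluhu, atim

Looking at the final sound of each stem: -uhu when the stem ends in a consonant (*ruat*, *aeral*); -tim when the stem ends in a vowel (*usarlo*, *ikode*, *somirtu*, *anora*).
*il* — final sound /l/ (a consonant) → -uhu → *iluhu*.
*a* — final sound /a/ (a vowel) → -tim → *atim*.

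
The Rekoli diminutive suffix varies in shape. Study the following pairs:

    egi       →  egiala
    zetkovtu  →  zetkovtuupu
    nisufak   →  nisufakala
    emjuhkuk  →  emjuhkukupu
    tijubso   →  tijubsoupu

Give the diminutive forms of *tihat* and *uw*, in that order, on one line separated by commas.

The suffix is conditioned by the last vowel: -upu when the last vowel of the stem is a rounded vowel (*zetkovtu*, *emjuhkuk*, *tijubso*); -ala when the last vowel of the stem is an unrounded vowel (*egi*, *nisufak*).
The last vowel of *tihat* is /a/, which is an unrounded vowel, so the suffix is -ala, giving *tihatala*.
Since the last vowel of *uw* is /u/ (a rounded vowel), it takes -upu, giving *uwupu*.

tihatala, uwupu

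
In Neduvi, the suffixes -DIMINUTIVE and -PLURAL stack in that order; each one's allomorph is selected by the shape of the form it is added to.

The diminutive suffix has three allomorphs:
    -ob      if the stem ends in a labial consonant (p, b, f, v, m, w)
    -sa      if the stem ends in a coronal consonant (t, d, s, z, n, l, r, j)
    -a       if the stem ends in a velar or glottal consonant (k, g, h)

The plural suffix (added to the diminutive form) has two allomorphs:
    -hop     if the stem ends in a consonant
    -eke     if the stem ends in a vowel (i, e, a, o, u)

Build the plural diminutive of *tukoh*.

*tukoh* — final consonant /h/ (velar/glottal) → -a → *tukoha*.
The diminutive form *tukoha* — final sound /a/ (a vowel) → -eke → *tukohaeke*.

tukohaeke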